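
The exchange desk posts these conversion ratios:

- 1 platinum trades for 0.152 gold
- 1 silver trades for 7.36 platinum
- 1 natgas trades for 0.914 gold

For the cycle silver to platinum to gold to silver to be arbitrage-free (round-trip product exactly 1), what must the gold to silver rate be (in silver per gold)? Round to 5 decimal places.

0.89388

Known legs of the cycle: 7.36 × 0.152 = 1.11872
For no arbitrage the full-cycle product must be 1, so the missing rate is 1 / 1.11872 ≈ 0.8938787.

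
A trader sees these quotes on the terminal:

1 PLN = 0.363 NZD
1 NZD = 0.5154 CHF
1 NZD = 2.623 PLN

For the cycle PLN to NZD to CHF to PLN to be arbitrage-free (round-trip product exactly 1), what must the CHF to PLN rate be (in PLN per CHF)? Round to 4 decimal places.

Known legs of the cycle: 0.363 × 0.5154 = 0.1870902
For no arbitrage the full-cycle product must be 1, so the missing rate is 1 / 0.1870902 ≈ 5.345015.

5.3450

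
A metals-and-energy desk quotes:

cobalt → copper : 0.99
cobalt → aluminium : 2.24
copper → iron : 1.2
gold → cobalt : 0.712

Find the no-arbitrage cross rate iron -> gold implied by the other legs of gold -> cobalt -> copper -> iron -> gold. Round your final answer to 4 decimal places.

1.1822

Known legs of the cycle: 0.712 × 0.99 × 1.2 = 0.845856
For no arbitrage the full-cycle product must be 1, so the missing rate is 1 / 0.845856 ≈ 1.182234.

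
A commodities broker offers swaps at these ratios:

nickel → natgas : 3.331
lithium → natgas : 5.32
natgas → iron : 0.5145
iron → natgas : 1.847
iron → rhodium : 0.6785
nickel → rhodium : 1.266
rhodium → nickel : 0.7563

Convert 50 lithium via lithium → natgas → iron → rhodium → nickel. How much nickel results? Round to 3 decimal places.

70.228

50 lithium × 5.32 = 266 natgas
266 natgas × 0.5145 = 136.857 iron
136.857 iron × 0.6785 = 92.8574745 rhodium
92.8574745 rhodium × 0.7563 = 70.22810796435 nickel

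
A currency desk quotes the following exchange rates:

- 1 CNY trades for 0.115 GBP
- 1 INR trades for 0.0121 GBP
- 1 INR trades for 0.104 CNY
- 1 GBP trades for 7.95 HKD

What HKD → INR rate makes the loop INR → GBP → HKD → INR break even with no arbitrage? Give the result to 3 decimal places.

10.396

Known legs of the cycle: 0.0121 × 7.95 = 0.096195
For no arbitrage the full-cycle product must be 1, so the missing rate is 1 / 0.096195 ≈ 10.39555.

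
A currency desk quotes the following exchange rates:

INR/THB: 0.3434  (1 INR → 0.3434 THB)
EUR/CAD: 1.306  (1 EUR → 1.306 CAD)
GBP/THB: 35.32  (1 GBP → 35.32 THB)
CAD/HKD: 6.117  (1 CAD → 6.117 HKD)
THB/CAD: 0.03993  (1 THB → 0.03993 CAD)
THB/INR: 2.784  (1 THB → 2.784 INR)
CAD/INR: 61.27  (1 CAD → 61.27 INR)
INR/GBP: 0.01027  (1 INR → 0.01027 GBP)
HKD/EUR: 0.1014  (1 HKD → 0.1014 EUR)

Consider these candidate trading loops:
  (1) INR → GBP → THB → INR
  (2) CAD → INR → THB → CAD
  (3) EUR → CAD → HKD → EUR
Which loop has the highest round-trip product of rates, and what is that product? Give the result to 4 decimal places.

(1) 0.01027 × 35.32 × 2.784 = 1.00986
(2) 61.27 × 0.3434 × 0.03993 = 0.84013
(3) 1.306 × 6.117 × 0.1014 = 0.81006
Highest is cycle (1) at 1.0099 (>1, arbitrage).

1.0099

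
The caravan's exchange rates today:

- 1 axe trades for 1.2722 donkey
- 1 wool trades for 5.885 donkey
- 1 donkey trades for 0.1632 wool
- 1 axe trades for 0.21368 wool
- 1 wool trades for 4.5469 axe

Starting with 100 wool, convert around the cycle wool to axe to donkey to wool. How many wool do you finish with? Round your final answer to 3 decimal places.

94.404

100 wool × 4.5469 = 454.69 axe
454.69 axe × 1.2722 = 578.456618 donkey
578.456618 donkey × 0.1632 = 94.4041200576 wool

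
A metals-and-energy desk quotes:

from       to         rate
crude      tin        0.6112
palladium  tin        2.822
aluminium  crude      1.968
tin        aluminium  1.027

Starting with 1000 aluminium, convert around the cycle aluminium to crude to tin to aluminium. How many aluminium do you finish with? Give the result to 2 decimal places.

1000 aluminium × 1.968 = 1968 crude
1968 crude × 0.6112 = 1202.8416 tin
1202.8416 tin × 1.027 = 1235.3183232 aluminium

1235.32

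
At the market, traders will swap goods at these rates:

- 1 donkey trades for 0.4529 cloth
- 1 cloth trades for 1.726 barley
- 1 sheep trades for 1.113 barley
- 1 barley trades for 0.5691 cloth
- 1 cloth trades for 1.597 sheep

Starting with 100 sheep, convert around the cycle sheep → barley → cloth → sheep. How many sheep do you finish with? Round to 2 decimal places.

101.16

100 sheep × 1.113 = 111.3 barley
111.3 barley × 0.5691 = 63.34083 cloth
63.34083 cloth × 1.597 = 101.15530551 sheep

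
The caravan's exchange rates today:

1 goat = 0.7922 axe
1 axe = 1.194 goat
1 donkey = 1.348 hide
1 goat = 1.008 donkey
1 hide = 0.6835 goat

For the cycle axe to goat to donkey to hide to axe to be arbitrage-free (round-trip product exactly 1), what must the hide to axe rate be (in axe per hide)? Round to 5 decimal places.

Known legs of the cycle: 1.194 × 1.008 × 1.348 = 1.622388096
For no arbitrage the full-cycle product must be 1, so the missing rate is 1 / 1.622388096 ≈ 0.6163753.

0.61638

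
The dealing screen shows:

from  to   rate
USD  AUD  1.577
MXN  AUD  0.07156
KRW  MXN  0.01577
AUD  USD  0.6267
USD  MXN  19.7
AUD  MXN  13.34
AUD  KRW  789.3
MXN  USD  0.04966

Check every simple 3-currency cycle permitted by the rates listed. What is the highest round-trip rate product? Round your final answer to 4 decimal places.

1.0447

AUD→MXN→USD→AUD: 13.34 × 0.04966 × 1.577 = 1.04471
AUD→KRW→MXN→AUD: 789.3 × 0.01577 × 0.07156 = 0.89073
AUD→USD→MXN→AUD: 0.6267 × 19.7 × 0.07156 = 0.88348
Maximum is AUD→MXN→USD→AUD at 1.0447; arbitrage exists.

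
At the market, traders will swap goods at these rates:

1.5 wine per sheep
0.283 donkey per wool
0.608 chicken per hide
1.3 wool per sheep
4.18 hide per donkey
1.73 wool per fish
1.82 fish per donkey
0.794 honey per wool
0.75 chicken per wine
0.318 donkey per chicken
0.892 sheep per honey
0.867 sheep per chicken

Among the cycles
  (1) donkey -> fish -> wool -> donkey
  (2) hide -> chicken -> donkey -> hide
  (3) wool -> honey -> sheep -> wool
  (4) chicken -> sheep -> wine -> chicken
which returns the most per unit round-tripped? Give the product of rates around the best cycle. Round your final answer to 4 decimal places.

0.9754

(1) 1.82 × 1.73 × 0.283 = 0.89105
(2) 0.608 × 0.318 × 4.18 = 0.80818
(3) 0.794 × 0.892 × 1.3 = 0.92072
(4) 0.867 × 1.5 × 0.75 = 0.97538
Highest is cycle (4) at 0.9754 (≤1, no arbitrage).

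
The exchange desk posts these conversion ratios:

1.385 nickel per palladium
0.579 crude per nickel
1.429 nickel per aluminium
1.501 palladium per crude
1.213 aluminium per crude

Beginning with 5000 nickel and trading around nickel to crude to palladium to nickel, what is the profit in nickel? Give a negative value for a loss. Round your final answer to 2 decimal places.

5000 nickel × 0.579 = 2895 crude
2895 crude × 1.501 = 4345.395 palladium
4345.395 palladium × 1.385 = 6018.372075 nickel
Net change: 6018.372075 − 5000 = 1018.372075 nickel

1018.37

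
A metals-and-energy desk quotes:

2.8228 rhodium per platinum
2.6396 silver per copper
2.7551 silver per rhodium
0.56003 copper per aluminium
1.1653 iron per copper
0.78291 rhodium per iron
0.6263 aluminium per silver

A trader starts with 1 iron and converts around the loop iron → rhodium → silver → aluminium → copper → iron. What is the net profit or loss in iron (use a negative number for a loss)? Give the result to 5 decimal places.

-0.11838

1 iron × 0.78291 = 0.78291 rhodium
0.78291 rhodium × 2.7551 = 2.156995341 silver
2.156995341 silver × 0.6263 = 1.3509261820683 aluminium
1.3509261820683 aluminium × 0.56003 = 0.756559189743710049 copper
0.756559189743710049 copper × 1.1653 = 0.8816184238083453200997 iron
Net change: 0.8816184238083453200997 − 1 = -0.1183815761916546799003 iron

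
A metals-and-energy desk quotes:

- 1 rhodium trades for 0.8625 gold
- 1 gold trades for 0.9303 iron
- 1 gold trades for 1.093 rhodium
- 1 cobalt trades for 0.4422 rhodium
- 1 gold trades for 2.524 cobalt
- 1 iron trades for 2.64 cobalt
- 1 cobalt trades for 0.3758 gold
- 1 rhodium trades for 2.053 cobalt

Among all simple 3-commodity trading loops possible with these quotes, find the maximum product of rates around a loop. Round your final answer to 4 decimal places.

cobalt→rhodium→gold→cobalt: 0.4422 × 0.8625 × 2.524 = 0.96265
iron→cobalt→gold→iron: 2.64 × 0.3758 × 0.9303 = 0.92296
cobalt→gold→rhodium→cobalt: 0.3758 × 1.093 × 2.053 = 0.84327
Maximum is cobalt→rhodium→gold→cobalt at 0.9626; no arbitrage — every cycle loses value.

0.9626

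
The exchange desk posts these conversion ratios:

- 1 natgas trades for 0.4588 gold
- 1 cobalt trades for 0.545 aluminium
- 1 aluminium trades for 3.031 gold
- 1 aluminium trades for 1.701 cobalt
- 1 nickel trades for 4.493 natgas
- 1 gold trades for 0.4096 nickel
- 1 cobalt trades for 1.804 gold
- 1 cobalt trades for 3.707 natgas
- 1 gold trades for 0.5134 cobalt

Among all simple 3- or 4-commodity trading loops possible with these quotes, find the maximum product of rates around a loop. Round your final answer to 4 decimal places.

cobalt→natgas→gold→cobalt: 3.707 × 0.4588 × 0.5134 = 0.87318
cobalt→aluminium→gold→cobalt: 0.545 × 3.031 × 0.5134 = 0.84808
nickel→natgas→gold→nickel: 4.493 × 0.4588 × 0.4096 = 0.84434
Maximum is cobalt→natgas→gold→cobalt at 0.8732; no arbitrage — every cycle loses value.

0.8732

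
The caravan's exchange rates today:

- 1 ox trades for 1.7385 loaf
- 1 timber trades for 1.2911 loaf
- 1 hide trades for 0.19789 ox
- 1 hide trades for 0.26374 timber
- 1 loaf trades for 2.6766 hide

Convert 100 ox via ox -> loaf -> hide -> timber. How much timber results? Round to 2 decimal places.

122.73

100 ox × 1.7385 = 173.85 loaf
173.85 loaf × 2.6766 = 465.32691 hide
465.32691 hide × 0.26374 = 122.7253192434 timber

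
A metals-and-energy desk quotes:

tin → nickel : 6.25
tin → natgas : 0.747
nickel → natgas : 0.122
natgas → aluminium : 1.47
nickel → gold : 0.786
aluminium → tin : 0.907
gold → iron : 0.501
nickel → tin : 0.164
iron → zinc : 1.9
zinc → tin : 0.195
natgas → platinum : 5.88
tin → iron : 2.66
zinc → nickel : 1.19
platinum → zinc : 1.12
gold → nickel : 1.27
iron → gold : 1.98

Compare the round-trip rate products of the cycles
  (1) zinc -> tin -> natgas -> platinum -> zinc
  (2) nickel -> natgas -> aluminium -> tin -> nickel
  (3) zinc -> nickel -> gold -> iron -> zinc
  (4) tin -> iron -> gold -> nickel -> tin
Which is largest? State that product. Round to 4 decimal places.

1.0970

(1) 0.195 × 0.747 × 5.88 × 1.12 = 0.95929
(2) 0.122 × 1.47 × 0.907 × 6.25 = 1.01663
(3) 1.19 × 0.786 × 0.501 × 1.9 = 0.89035
(4) 2.66 × 1.98 × 1.27 × 0.164 = 1.09697
Highest is cycle (4) at 1.0970 (>1, arbitrage).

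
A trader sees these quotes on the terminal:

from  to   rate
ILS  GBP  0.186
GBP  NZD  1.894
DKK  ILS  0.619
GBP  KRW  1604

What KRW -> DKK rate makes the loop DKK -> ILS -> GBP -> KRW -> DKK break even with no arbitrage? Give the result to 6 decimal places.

0.005415

Known legs of the cycle: 0.619 × 0.186 × 1604 = 184.674936
For no arbitrage the full-cycle product must be 1, so the missing rate is 1 / 184.674936 ≈ 0.00541492.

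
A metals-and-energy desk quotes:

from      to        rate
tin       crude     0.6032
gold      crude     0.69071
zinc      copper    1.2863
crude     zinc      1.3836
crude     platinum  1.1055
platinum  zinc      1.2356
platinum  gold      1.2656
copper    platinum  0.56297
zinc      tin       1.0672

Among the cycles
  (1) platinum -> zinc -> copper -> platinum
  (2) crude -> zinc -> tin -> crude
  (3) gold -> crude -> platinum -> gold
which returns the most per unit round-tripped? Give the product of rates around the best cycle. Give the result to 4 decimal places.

(1) 1.2356 × 1.2863 × 0.56297 = 0.89476
(2) 1.3836 × 1.0672 × 0.6032 = 0.89067
(3) 0.69071 × 1.1055 × 1.2656 = 0.96639
Highest is cycle (3) at 0.9664 (≤1, no arbitrage).

0.9664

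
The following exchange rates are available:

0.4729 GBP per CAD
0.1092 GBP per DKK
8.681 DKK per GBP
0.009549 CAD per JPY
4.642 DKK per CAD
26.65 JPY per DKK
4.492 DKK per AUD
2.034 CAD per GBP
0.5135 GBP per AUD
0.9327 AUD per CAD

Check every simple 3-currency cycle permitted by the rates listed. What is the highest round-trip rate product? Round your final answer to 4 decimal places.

1.1813

DKK→JPY→CAD→DKK: 26.65 × 0.009549 × 4.642 = 1.18130
GBP→CAD→DKK→GBP: 2.034 × 4.642 × 0.1092 = 1.03105
GBP→CAD→AUD→GBP: 2.034 × 0.9327 × 0.5135 = 0.97417
Maximum is DKK→JPY→CAD→DKK at 1.1813; arbitrage exists.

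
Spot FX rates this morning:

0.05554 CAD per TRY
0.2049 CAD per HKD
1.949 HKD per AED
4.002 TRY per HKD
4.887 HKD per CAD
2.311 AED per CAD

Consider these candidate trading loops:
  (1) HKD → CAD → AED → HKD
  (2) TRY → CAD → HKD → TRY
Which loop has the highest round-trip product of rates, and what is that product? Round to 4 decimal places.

1.0862

(1) 0.2049 × 2.311 × 1.949 = 0.92290
(2) 0.05554 × 4.887 × 4.002 = 1.08624
Highest is cycle (2) at 1.0862 (>1, arbitrage).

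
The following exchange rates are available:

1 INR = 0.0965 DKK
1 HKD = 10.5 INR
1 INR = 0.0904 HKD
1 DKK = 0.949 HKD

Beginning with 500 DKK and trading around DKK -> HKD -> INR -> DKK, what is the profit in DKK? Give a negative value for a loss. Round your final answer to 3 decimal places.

-19.213

500 DKK × 0.949 = 474.5 HKD
474.5 HKD × 10.5 = 4982.25 INR
4982.25 INR × 0.0965 = 480.787125 DKK
Net change: 480.787125 − 500 = -19.212875 DKK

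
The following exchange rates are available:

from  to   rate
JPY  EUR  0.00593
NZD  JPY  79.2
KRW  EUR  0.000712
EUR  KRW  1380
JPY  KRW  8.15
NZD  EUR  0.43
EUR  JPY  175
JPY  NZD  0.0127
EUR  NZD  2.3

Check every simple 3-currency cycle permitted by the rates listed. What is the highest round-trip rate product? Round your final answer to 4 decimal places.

EUR→NZD→JPY→EUR: 2.3 × 79.2 × 0.00593 = 1.08021
EUR→JPY→KRW→EUR: 175 × 8.15 × 0.000712 = 1.01549
EUR→JPY→NZD→EUR: 175 × 0.0127 × 0.43 = 0.95568
Maximum is EUR→NZD→JPY→EUR at 1.0802; arbitrage exists.

1.0802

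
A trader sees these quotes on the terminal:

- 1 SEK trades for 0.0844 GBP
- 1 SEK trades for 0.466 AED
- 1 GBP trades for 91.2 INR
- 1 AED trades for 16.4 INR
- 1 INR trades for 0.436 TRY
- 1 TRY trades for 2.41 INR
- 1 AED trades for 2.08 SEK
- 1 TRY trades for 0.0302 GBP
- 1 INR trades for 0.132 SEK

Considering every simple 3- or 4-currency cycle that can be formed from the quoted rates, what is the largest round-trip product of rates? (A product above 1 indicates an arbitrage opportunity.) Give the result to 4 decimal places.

GBP→INR→TRY→GBP: 91.2 × 0.436 × 0.0302 = 1.20085
GBP→INR→SEK→GBP: 91.2 × 0.132 × 0.0844 = 1.01604
INR→SEK→AED→INR: 0.132 × 0.466 × 16.4 = 1.00880
Maximum is GBP→INR→TRY→GBP at 1.2008; arbitrage exists.

1.2008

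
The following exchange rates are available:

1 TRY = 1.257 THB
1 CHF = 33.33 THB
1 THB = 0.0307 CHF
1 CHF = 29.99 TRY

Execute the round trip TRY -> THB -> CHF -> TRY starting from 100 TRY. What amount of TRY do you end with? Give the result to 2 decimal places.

100 TRY × 1.257 = 125.7 THB
125.7 THB × 0.0307 = 3.85899 CHF
3.85899 CHF × 29.99 = 115.7311101 TRY

115.73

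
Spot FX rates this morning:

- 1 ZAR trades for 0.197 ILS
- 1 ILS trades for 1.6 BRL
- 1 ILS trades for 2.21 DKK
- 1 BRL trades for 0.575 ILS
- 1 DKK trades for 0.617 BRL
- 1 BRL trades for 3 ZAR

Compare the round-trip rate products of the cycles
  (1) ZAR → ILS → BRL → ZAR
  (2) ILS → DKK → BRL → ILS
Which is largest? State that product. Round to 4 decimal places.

(1) 0.197 × 1.6 × 3 = 0.94560
(2) 2.21 × 0.617 × 0.575 = 0.78405
Highest is cycle (1) at 0.9456 (≤1, no arbitrage).

0.9456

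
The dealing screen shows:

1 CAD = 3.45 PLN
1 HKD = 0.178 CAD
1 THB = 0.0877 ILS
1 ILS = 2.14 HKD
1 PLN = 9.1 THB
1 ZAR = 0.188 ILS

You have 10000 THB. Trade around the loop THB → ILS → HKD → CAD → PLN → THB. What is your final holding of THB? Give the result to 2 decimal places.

10488.03

10000 THB × 0.0877 = 877 ILS
877 ILS × 2.14 = 1876.78 HKD
1876.78 HKD × 0.178 = 334.06684 CAD
334.06684 CAD × 3.45 = 1152.530598 PLN
1152.530598 PLN × 9.1 = 10488.0284418 THB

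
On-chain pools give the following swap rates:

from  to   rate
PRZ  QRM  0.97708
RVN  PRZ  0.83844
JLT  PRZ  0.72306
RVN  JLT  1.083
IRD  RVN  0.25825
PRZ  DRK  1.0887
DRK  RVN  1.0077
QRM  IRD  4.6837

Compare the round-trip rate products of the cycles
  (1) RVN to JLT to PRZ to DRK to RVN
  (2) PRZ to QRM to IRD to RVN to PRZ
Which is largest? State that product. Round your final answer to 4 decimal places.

(1) 1.083 × 0.72306 × 1.0887 × 1.0077 = 0.85910
(2) 0.97708 × 4.6837 × 0.25825 × 0.83844 = 0.99090
Highest is cycle (2) at 0.9909 (≤1, no arbitrage).

0.9909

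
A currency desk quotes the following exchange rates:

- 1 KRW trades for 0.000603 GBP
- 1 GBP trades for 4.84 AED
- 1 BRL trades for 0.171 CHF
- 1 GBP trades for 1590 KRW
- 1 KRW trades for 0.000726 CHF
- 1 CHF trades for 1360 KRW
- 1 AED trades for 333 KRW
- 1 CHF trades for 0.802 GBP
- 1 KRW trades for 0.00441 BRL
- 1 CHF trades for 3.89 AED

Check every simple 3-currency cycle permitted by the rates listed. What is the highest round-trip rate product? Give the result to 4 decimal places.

CHF→KRW→BRL→CHF: 1360 × 0.00441 × 0.171 = 1.02559
KRW→GBP→AED→KRW: 0.000603 × 4.84 × 333 = 0.97187
CHF→AED→KRW→CHF: 3.89 × 333 × 0.000726 = 0.94044
CHF→GBP→KRW→CHF: 0.802 × 1590 × 0.000726 = 0.92578
Maximum is CHF→KRW→BRL→CHF at 1.0256; arbitrage exists.

1.0256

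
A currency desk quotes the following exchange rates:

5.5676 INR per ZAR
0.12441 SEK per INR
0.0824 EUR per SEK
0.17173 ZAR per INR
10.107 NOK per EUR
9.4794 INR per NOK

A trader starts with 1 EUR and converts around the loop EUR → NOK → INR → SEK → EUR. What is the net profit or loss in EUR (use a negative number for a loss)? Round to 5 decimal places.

-0.01783

1 EUR × 10.107 = 10.107 NOK
10.107 NOK × 9.4794 = 95.8082958 INR
95.8082958 INR × 0.12441 = 11.919510080478 SEK
11.919510080478 SEK × 0.0824 = 0.9821676306313872 EUR
Net change: 0.9821676306313872 − 1 = -0.0178323693686128 EUR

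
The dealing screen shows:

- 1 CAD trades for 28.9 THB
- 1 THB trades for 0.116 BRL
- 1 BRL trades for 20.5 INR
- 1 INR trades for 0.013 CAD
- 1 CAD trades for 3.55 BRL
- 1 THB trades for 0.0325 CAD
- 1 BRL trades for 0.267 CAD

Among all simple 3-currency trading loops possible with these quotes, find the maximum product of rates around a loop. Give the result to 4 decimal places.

BRL→INR→CAD→BRL: 20.5 × 0.013 × 3.55 = 0.94608
BRL→CAD→THB→BRL: 0.267 × 28.9 × 0.116 = 0.89509
Maximum is BRL→INR→CAD→BRL at 0.9461; no arbitrage — every cycle loses value.

0.9461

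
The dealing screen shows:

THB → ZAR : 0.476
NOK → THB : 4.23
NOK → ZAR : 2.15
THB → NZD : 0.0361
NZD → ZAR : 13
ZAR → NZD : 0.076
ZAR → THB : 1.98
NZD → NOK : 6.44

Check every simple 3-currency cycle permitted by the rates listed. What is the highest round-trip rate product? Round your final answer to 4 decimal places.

1.0523

NZD→NOK→ZAR→NZD: 6.44 × 2.15 × 0.076 = 1.05230
NZD→NOK→THB→NZD: 6.44 × 4.23 × 0.0361 = 0.98341
NZD→ZAR→THB→NZD: 13 × 1.98 × 0.0361 = 0.92921
Maximum is NZD→NOK→ZAR→NZD at 1.0523; arbitrage exists.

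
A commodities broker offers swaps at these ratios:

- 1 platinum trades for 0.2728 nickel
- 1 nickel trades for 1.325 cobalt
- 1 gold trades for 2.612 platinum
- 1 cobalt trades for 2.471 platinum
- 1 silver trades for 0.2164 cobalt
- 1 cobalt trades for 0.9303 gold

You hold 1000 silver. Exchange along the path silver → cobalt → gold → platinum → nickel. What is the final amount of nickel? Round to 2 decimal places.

1000 silver × 0.2164 = 216.4 cobalt
216.4 cobalt × 0.9303 = 201.31692 gold
201.31692 gold × 2.612 = 525.83979504 platinum
525.83979504 platinum × 0.2728 = 143.449096086912 nickel

143.45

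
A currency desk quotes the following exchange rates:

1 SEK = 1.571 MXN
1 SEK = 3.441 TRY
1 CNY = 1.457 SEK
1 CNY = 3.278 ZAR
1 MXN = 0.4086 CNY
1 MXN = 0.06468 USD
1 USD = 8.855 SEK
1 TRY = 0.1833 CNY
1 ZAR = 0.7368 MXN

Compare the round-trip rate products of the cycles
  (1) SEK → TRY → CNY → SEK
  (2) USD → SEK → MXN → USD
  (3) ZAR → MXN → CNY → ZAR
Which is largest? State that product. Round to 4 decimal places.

(1) 3.441 × 0.1833 × 1.457 = 0.91898
(2) 8.855 × 1.571 × 0.06468 = 0.89978
(3) 0.7368 × 0.4086 × 3.278 = 0.98686
Highest is cycle (3) at 0.9869 (≤1, no arbitrage).

0.9869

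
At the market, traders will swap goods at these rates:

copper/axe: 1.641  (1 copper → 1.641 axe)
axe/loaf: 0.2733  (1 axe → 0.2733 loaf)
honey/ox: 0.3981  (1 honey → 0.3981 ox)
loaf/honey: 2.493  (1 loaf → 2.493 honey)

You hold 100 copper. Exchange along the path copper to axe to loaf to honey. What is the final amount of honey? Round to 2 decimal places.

111.81

100 copper × 1.641 = 164.1 axe
164.1 axe × 0.2733 = 44.84853 loaf
44.84853 loaf × 2.493 = 111.80738529 honey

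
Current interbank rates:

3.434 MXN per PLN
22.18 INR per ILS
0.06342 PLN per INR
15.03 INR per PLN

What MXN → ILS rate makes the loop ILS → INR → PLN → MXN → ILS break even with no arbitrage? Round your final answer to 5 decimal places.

Known legs of the cycle: 22.18 × 0.06342 × 3.434 = 4.8304553304
For no arbitrage the full-cycle product must be 1, so the missing rate is 1 / 4.8304553304 ≈ 0.2070198.

0.20702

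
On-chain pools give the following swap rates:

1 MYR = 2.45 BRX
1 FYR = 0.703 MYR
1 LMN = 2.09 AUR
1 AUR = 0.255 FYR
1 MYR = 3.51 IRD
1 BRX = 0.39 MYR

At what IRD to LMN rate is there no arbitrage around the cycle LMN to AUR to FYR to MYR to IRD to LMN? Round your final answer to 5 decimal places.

Known legs of the cycle: 2.09 × 0.255 × 0.703 × 3.51 = 1.3150701135
For no arbitrage the full-cycle product must be 1, so the missing rate is 1 / 1.3150701135 ≈ 0.7604157.

0.76042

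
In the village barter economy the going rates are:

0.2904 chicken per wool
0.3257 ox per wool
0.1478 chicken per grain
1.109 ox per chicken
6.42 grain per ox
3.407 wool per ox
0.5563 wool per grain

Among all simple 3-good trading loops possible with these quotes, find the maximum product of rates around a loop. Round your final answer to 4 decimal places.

ox→grain→wool→ox: 6.42 × 0.5563 × 0.3257 = 1.16322
ox→wool→chicken→ox: 3.407 × 0.2904 × 1.109 = 1.09724
ox→grain→chicken→ox: 6.42 × 0.1478 × 1.109 = 1.05230
Maximum is ox→grain→wool→ox at 1.1632; arbitrage exists.

1.1632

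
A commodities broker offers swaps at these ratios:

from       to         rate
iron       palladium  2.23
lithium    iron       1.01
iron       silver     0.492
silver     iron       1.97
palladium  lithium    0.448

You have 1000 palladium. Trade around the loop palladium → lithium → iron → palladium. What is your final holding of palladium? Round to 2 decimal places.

1009.03

1000 palladium × 0.448 = 448 lithium
448 lithium × 1.01 = 452.48 iron
452.48 iron × 2.23 = 1009.0304 palladium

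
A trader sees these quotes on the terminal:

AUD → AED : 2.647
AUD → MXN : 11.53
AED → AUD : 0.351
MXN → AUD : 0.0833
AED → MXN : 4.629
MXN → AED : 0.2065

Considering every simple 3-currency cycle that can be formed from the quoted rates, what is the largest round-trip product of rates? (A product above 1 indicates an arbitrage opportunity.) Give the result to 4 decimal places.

AED→MXN→AUD→AED: 4.629 × 0.0833 × 2.647 = 1.02067
AED→AUD→MXN→AED: 0.351 × 11.53 × 0.2065 = 0.83571
Maximum is AED→MXN→AUD→AED at 1.0207; arbitrage exists.

1.0207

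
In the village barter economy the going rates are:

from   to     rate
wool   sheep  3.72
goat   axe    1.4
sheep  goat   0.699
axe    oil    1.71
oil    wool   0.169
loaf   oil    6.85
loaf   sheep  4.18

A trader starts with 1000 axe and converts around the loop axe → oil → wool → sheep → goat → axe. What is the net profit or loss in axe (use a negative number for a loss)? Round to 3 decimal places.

52.037

1000 axe × 1.71 = 1710 oil
1710 oil × 0.169 = 288.99 wool
288.99 wool × 3.72 = 1075.0428 sheep
1075.0428 sheep × 0.699 = 751.4549172 goat
751.4549172 goat × 1.4 = 1052.03688408 axe
Net change: 1052.03688408 − 1000 = 52.03688408 axe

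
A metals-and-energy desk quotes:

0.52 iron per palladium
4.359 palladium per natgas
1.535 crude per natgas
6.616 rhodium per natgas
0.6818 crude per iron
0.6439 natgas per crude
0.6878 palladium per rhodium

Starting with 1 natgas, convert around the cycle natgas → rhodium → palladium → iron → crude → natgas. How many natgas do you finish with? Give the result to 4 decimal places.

1 natgas × 6.616 = 6.616 rhodium
6.616 rhodium × 0.6878 = 4.5504848 palladium
4.5504848 palladium × 0.52 = 2.366252096 iron
2.366252096 iron × 0.6818 = 1.6133106790528 crude
1.6133106790528 crude × 0.6439 = 1.03881074624209792 natgas

1.0388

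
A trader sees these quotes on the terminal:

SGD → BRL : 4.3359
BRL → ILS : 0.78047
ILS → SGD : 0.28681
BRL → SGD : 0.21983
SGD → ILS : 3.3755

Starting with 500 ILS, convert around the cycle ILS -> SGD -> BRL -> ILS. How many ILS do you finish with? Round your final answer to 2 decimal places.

500 ILS × 0.28681 = 143.405 SGD
143.405 SGD × 4.3359 = 621.7897395 BRL
621.7897395 BRL × 0.78047 = 485.288237987565 ILS

485.29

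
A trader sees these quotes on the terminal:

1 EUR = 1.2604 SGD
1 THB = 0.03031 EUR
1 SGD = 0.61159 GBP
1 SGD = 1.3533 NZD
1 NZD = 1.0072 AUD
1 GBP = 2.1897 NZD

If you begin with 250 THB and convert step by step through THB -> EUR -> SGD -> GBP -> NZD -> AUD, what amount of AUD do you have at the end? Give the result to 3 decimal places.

250 THB × 0.03031 = 7.5775 EUR
7.5775 EUR × 1.2604 = 9.550681 SGD
9.550681 SGD × 0.61159 = 5.84110099279 GBP
5.84110099279 GBP × 2.1897 = 12.790258843912263 NZD
12.790258843912263 NZD × 1.0072 = 12.8823487075884312936 AUD

12.882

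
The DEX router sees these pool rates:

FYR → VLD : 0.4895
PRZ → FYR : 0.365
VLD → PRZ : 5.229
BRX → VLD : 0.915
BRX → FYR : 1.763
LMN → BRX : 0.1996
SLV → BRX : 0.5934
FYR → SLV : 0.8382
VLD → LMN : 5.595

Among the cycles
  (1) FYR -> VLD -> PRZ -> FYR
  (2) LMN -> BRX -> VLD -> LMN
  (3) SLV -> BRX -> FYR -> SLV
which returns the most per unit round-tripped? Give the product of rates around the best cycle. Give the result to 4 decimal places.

1.0218

(1) 0.4895 × 5.229 × 0.365 = 0.93425
(2) 0.1996 × 0.915 × 5.595 = 1.02184
(3) 0.5934 × 1.763 × 0.8382 = 0.87689
Highest is cycle (2) at 1.0218 (>1, arbitrage).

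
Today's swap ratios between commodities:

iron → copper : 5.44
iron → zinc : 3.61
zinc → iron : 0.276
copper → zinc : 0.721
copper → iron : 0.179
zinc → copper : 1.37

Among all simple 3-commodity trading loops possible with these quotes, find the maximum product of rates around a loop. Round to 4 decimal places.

1.0825

iron→copper→zinc→iron: 5.44 × 0.721 × 0.276 = 1.08254
iron→zinc→copper→iron: 3.61 × 1.37 × 0.179 = 0.88528
Maximum is iron→copper→zinc→iron at 1.0825; arbitrage exists.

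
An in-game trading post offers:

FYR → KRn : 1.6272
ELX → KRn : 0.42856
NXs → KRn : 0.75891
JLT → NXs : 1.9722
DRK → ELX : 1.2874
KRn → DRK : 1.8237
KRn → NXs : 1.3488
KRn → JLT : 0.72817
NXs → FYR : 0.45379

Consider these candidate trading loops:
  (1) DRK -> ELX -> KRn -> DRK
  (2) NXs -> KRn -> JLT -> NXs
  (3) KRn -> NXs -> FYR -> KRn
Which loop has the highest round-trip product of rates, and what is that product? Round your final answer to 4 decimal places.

1.0899

(1) 1.2874 × 0.42856 × 1.8237 = 1.00619
(2) 0.75891 × 0.72817 × 1.9722 = 1.08987
(3) 1.3488 × 0.45379 × 1.6272 = 0.99596
Highest is cycle (2) at 1.0899 (>1, arbitrage).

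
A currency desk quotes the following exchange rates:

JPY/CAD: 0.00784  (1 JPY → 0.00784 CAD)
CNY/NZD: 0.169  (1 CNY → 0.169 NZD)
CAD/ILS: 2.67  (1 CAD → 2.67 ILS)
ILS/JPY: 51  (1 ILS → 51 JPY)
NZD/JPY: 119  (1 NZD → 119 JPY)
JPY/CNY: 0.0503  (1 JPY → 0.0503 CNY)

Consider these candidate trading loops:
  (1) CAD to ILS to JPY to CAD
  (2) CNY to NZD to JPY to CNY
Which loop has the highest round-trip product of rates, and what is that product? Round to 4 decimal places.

1.0676

(1) 2.67 × 51 × 0.00784 = 1.06757
(2) 0.169 × 119 × 0.0503 = 1.01158
Highest is cycle (1) at 1.0676 (>1, arbitrage).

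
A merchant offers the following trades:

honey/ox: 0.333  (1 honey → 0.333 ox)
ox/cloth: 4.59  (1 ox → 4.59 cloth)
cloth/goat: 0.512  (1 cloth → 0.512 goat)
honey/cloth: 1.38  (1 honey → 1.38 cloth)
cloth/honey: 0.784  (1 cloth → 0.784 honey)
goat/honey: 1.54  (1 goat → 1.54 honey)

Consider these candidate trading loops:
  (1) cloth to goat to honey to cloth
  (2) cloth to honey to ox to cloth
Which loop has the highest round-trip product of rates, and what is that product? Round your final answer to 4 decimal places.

(1) 0.512 × 1.54 × 1.38 = 1.08810
(2) 0.784 × 0.333 × 4.59 = 1.19832
Highest is cycle (2) at 1.1983 (>1, arbitrage).

1.1983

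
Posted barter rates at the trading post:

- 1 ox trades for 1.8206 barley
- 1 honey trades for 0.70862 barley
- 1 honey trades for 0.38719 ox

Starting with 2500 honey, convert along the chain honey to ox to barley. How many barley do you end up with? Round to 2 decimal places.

2500 honey × 0.38719 = 967.975 ox
967.975 ox × 1.8206 = 1762.295285 barley

1762.30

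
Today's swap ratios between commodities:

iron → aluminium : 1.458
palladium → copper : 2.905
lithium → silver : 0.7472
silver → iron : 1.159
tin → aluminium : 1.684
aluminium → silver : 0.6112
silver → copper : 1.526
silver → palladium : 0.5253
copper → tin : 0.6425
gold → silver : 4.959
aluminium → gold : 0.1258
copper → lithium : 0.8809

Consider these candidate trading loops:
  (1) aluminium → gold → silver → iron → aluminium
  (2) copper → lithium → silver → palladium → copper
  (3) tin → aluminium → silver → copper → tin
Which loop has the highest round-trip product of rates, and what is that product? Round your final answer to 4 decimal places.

1.0542

(1) 0.1258 × 4.959 × 1.159 × 1.458 = 1.05418
(2) 0.8809 × 0.7472 × 0.5253 × 2.905 = 1.00442
(3) 1.684 × 0.6112 × 1.526 × 0.6425 = 1.00914
Highest is cycle (1) at 1.0542 (>1, arbitrage).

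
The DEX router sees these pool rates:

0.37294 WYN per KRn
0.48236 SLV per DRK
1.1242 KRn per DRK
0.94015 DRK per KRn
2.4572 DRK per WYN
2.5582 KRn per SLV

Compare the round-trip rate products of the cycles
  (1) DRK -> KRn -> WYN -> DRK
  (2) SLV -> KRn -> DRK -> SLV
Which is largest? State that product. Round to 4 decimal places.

(1) 1.1242 × 0.37294 × 2.4572 = 1.03020
(2) 2.5582 × 0.94015 × 0.48236 = 1.16012
Highest is cycle (2) at 1.1601 (>1, arbitrage).

1.1601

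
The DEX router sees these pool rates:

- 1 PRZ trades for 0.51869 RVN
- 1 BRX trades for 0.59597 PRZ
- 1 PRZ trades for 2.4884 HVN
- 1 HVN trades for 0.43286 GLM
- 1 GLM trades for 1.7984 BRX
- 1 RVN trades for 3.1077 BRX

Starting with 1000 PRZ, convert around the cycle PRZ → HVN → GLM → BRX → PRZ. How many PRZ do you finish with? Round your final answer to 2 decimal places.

1154.46

1000 PRZ × 2.4884 = 2488.4 HVN
2488.4 HVN × 0.43286 = 1077.128824 GLM
1077.128824 GLM × 1.7984 = 1937.1084770816 BRX
1937.1084770816 BRX × 0.59597 = 1154.458539086321152 PRZ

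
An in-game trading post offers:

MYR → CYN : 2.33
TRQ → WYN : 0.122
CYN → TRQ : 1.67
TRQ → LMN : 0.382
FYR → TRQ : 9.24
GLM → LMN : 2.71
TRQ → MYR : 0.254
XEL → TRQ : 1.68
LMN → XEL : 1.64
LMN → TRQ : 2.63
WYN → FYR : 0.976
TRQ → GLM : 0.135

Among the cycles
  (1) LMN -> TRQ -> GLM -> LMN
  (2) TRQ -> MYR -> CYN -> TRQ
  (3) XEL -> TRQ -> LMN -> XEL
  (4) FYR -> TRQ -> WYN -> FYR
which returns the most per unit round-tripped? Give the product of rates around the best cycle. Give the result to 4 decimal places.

(1) 2.63 × 0.135 × 2.71 = 0.96219
(2) 0.254 × 2.33 × 1.67 = 0.98834
(3) 1.68 × 0.382 × 1.64 = 1.05249
(4) 9.24 × 0.122 × 0.976 = 1.10023
Highest is cycle (4) at 1.1002 (>1, arbitrage).

1.1002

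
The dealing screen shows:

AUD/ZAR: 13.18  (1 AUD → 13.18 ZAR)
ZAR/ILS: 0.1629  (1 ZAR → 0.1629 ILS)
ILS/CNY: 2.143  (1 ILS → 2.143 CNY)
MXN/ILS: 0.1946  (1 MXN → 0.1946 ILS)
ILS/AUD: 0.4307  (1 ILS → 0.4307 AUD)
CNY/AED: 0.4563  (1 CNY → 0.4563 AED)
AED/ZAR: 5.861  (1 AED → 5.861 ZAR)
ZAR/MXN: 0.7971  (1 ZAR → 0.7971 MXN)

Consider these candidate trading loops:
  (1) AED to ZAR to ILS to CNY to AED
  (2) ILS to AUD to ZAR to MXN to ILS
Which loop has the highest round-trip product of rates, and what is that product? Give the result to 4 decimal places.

(1) 5.861 × 0.1629 × 2.143 × 0.4563 = 0.93361
(2) 0.4307 × 13.18 × 0.7971 × 0.1946 = 0.88053
Highest is cycle (1) at 0.9336 (≤1, no arbitrage).

0.9336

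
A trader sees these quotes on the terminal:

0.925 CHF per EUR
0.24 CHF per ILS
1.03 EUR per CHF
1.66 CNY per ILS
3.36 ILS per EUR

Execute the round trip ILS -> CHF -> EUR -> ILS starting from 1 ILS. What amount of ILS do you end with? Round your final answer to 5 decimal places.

1 ILS × 0.24 = 0.24 CHF
0.24 CHF × 1.03 = 0.2472 EUR
0.2472 EUR × 3.36 = 0.830592 ILS

0.83059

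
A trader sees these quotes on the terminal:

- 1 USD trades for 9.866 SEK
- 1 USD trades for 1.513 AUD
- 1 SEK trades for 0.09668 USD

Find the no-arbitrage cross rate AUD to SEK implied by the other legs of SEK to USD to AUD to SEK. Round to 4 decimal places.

Known legs of the cycle: 0.09668 × 1.513 = 0.14627684
For no arbitrage the full-cycle product must be 1, so the missing rate is 1 / 0.14627684 ≈ 6.836352.

6.8364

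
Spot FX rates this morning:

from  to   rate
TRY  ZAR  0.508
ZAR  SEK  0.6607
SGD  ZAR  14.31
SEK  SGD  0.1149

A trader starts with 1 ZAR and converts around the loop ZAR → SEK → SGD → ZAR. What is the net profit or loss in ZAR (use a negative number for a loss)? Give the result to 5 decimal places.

0.08634

1 ZAR × 0.6607 = 0.6607 SEK
0.6607 SEK × 0.1149 = 0.07591443 SGD
0.07591443 SGD × 14.31 = 1.0863354933 ZAR
Net change: 1.0863354933 − 1 = 0.0863354933 ZAR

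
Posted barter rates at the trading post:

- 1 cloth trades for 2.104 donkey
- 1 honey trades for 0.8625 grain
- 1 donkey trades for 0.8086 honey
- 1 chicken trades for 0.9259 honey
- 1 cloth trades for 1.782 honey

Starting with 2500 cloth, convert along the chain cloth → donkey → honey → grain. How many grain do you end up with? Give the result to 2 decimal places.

3668.42

2500 cloth × 2.104 = 5260 donkey
5260 donkey × 0.8086 = 4253.236 honey
4253.236 honey × 0.8625 = 3668.41605 grain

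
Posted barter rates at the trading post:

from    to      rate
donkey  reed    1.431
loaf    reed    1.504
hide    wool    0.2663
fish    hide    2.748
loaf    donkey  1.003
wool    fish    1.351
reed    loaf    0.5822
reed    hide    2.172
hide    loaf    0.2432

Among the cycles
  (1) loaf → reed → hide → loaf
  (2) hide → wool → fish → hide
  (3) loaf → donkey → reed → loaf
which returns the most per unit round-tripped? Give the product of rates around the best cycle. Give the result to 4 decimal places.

(1) 1.504 × 2.172 × 0.2432 = 0.79446
(2) 0.2663 × 1.351 × 2.748 = 0.98865
(3) 1.003 × 1.431 × 0.5822 = 0.83563
Highest is cycle (2) at 0.9887 (≤1, no arbitrage).

0.9887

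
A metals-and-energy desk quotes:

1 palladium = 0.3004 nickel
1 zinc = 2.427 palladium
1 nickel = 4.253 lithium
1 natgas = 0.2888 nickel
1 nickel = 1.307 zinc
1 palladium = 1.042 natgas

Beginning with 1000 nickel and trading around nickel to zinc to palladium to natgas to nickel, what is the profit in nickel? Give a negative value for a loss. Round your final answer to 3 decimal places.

-45.425

1000 nickel × 1.307 = 1307 zinc
1307 zinc × 2.427 = 3172.089 palladium
3172.089 palladium × 1.042 = 3305.316738 natgas
3305.316738 natgas × 0.2888 = 954.5754739344 nickel
Net change: 954.5754739344 − 1000 = -45.4245260656 nickel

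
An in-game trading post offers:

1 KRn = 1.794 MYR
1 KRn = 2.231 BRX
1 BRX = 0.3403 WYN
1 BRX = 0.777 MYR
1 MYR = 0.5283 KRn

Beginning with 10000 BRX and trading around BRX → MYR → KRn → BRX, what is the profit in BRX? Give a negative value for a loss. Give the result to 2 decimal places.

-841.99

10000 BRX × 0.777 = 7770 MYR
7770 MYR × 0.5283 = 4104.891 KRn
4104.891 KRn × 2.231 = 9158.011821 BRX
Net change: 9158.011821 − 10000 = -841.988179 BRX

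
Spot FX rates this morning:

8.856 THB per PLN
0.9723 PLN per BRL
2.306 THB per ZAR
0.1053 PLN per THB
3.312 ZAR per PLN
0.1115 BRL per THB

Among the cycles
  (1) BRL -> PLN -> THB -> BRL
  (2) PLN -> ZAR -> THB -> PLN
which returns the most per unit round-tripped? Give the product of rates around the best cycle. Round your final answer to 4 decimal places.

0.9601

(1) 0.9723 × 8.856 × 0.1115 = 0.96009
(2) 3.312 × 2.306 × 0.1053 = 0.80423
Highest is cycle (1) at 0.9601 (≤1, no arbitrage).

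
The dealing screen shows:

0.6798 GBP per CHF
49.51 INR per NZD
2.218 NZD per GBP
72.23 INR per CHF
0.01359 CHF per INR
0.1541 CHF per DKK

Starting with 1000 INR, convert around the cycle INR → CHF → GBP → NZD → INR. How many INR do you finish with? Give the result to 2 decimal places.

1014.51

1000 INR × 0.01359 = 13.59 CHF
13.59 CHF × 0.6798 = 9.238482 GBP
9.238482 GBP × 2.218 = 20.490953076 NZD
20.490953076 NZD × 49.51 = 1014.50708679276 INR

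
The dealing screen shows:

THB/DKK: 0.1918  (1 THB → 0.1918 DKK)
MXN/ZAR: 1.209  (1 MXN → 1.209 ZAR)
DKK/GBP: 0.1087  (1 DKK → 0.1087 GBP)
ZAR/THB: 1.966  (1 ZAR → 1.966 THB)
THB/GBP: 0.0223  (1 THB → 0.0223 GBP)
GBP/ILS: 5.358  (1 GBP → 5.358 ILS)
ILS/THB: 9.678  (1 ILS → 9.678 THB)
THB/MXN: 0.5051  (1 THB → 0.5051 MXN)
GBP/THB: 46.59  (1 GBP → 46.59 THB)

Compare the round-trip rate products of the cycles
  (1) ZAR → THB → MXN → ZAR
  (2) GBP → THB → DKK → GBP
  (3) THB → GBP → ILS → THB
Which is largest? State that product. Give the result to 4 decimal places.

1.2006

(1) 1.966 × 0.5051 × 1.209 = 1.20057
(2) 46.59 × 0.1918 × 0.1087 = 0.97134
(3) 0.0223 × 5.358 × 9.678 = 1.15636
Highest is cycle (1) at 1.2006 (>1, arbitrage).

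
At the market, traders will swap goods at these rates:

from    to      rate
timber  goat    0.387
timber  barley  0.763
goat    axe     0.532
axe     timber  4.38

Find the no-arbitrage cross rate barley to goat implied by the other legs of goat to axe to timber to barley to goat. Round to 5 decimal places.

0.56246

Known legs of the cycle: 0.532 × 4.38 × 0.763 = 1.77791208
For no arbitrage the full-cycle product must be 1, so the missing rate is 1 / 1.77791208 ≈ 0.5624575.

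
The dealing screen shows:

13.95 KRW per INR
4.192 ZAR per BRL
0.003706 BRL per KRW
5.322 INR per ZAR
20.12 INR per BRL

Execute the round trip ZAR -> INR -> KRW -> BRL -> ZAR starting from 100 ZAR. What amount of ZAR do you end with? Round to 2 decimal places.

100 ZAR × 5.322 = 532.2 INR
532.2 INR × 13.95 = 7424.19 KRW
7424.19 KRW × 0.003706 = 27.51404814 BRL
27.51404814 BRL × 4.192 = 115.33888980288 ZAR

115.34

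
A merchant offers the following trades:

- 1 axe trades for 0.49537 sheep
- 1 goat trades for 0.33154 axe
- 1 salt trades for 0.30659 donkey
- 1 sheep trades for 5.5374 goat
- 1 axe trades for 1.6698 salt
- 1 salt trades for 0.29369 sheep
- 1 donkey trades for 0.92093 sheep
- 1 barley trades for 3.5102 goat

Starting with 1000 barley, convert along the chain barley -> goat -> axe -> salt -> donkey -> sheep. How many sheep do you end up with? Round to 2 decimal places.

1000 barley × 3.5102 = 3510.2 goat
3510.2 goat × 0.33154 = 1163.771708 axe
1163.771708 axe × 1.6698 = 1943.2659980184 salt
1943.2659980184 salt × 0.30659 = 595.785922332461256 donkey
595.785922332461256 donkey × 0.92093 = 548.67712945363354448808 sheep

548.68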